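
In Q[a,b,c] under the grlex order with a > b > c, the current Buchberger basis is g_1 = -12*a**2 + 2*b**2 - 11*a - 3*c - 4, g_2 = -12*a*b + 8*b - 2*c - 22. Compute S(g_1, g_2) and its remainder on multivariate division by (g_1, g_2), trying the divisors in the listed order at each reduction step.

lcm(LM(g_1), LM(g_2)) = a**2*b.
S = (lcm/LT(g_1))·g_1 − (lcm/LT(g_2))·g_2 = -1/6*b**3 + 19/12*a*b - 1/6*a*c + 1/4*b*c - 11/6*a + 1/3*b.
Reduce S modulo (g_1, g_2) in that order:
  leading term b**3: no divisor's leading term divides it; move -1/6*b**3 to the remainder.
  leading term a*b: subtract (-19/144)·g_2 from 19/12*a*b - 1/6*a*c + 1/4*b*c - 11/6*a + 1/3*b → -1/6*a*c + 1/4*b*c - 11/6*a + 25/18*b - 19/72*c - 209/72
  leading term a*c: no divisor's leading term divides it; move -1/6*a*c to the remainder.
  leading term b*c: no divisor's leading term divides it; move 1/4*b*c to the remainder.
  leading term a: no divisor's leading term divides it; move -11/6*a to the remainder.
  leading term b: no divisor's leading term divides it; move 25/18*b to the remainder.
  leading term c: no divisor's leading term divides it; move -19/72*c to the remainder.
  leading term 1: no divisor's leading term divides it; move -209/72 to the remainder.
The remainder -1/6*b**3 - 1/6*a*c + 1/4*b*c - 11/6*a + 25/18*b - 19/72*c - 209/72 is nonzero, so it would be added as the next basis element.

S(g_1, g_2) = -1/6*b**3 + 19/12*a*b - 1/6*a*c + 1/4*b*c - 11/6*a + 1/3*b; remainder on division = -1/6*b**3 - 1/6*a*c + 1/4*b*c - 11/6*a + 25/18*b - 19/72*c - 209/72.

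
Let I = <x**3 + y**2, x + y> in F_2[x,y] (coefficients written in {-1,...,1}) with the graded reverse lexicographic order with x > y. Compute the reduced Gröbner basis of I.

G = {y**3 + y**2, x + y}

The reduced Gröbner basis is the canonical form of the ideal for this ordering.

f_1 = x**3 + y**2, LT = x**3.
f_2 = x + y, LT = x.

S(f_1,f_2): lcm = x**3. S = x**2*y + y**2.
  leading term x**2*y: subtract (x*y)·f_2 from x**2*y + y**2 → x*y**2 + y**2
  leading term x*y**2: subtract (y**2)·f_2 from x*y**2 + y**2 → y**3 + y**2
  leading term y**3: no divisor's leading term divides it; move y**3 to the remainder.
  leading term y**2: no divisor's leading term divides it; move y**2 to the remainder.
  remainder y**3 + y**2 ≠ 0; add g_3 = y**3 + y**2 to the basis.

The other S-polynomials (S(f_1,g_3), S(f_2,g_3)) all reduce to 0 modulo the current basis, so we have a Gröbner basis.
Inter-reduce: drop elements whose leading term is divisible by another's, tail-reduce, and make monic.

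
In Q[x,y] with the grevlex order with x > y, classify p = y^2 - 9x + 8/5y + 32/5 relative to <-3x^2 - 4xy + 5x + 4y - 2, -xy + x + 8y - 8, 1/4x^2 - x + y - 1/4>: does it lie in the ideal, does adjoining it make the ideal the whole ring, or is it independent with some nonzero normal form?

y^2 - 9x + 8/5y + 32/5 lies in I (it reduces to 0).

First compute the reduced Gröbner basis of I by Buchberger's algorithm.
f_1 = -3x^2 - 4xy + 5x + 4y - 2, LT = x^2.
f_2 = -xy + x + 8y - 8, LT = xy.
f_3 = 1/4x^2 - x + y - 1/4, LT = x^2.

S(f_1,f_2): lcm = x^2y. S = 4/3xy^2 + x^2 + 19/3xy - 4/3y^2 - 8x + 2/3y.
  leading term xy^2: subtract (-4/3y)·f_2 from 4/3xy^2 + x^2 + 19/3xy - 4/3y^2 - 8x + 2/3y → x^2 + 23/3xy + 28/3y^2 - 8x - 10y
  leading term x^2: subtract (-1/3)·f_1 from x^2 + 23/3xy + 28/3y^2 - 8x - 10y → 19/3xy + 28/3y^2 - 19/3x - 26/3y - 2/3
  leading term xy: subtract (-19/3)·f_2 from 19/3xy + 28/3y^2 - 19/3x - 26/3y - 2/3 → 28/3y^2 + 42y - 154/3
  leading term y^2: no divisor's leading term divides it; move 28/3y^2 to the remainder.
  leading term y: no divisor's leading term divides it; move 42y to the remainder.
  leading term 1: no divisor's leading term divides it; move -154/3 to the remainder.
  remainder 28/3y^2 + 42y - 154/3 ≠ 0; add h_4 = 28/3y^2 + 42y - 154/3 to the basis.

S(f_1,f_3): lcm = x^2. S = 4/3xy + 7/3x - 16/3y + 5/3.
  leading term xy: subtract (-4/3)·f_2 from 4/3xy + 7/3x - 16/3y + 5/3 → 11/3x + 16/3y - 9
  leading term x: no divisor's leading term divides it; move 11/3x to the remainder.
  leading term y: no divisor's leading term divides it; move 16/3y to the remainder.
  leading term 1: no divisor's leading term divides it; move -9 to the remainder.
  remainder 11/3x + 16/3y - 9 ≠ 0; add h_5 = 11/3x + 16/3y - 9 to the basis.

S(f_2,f_3): lcm = x^2y. S = -x^2 - 4xy - 4y^2 + 8x + y.
  leading term x^2: subtract (1/3)·f_1 from -x^2 - 4xy - 4y^2 + 8x + y → -8/3xy - 4y^2 + 19/3x - 1/3y + 2/3
  leading term xy: subtract (8/3)·f_2 from -8/3xy - 4y^2 + 19/3x - 1/3y + 2/3 → -4y^2 + 11/3x - 65/3y + 22
  leading term y^2: subtract (-3/7)·h_4 from -4y^2 + 11/3x - 65/3y + 22 → 11/3x - 11/3y
  leading term x: subtract (1)·h_5 from 11/3x - 11/3y → -9y + 9
  leading term y: no divisor's leading term divides it; move -9y to the remainder.
  leading term 1: no divisor's leading term divides it; move 9 to the remainder.
  remainder -9y + 9 ≠ 0; add h_6 = -9y + 9 to the basis.

The other S-polynomials (S(f_1,h_4), S(f_2,h_4), S(f_3,h_4), S(f_1,h_5), S(f_2,h_5), S(f_3,h_5), S(h_4,h_5), S(f_1,h_6), S(f_2,h_6), S(f_3,h_6), S(h_4,h_6), S(h_5,h_6)) all reduce to 0 modulo the current basis, so we have a Gröbner basis.
Inter-reduce: drop elements whose leading term is divisible by another's, tail-reduce, and make monic.
Reduced Gröbner basis: {x - 1, y - 1}.
Label its elements g_1 = x - 1, g_2 = y - 1.

Reduce p = y^2 - 9x + 8/5y + 32/5 modulo G:
  leading term y^2: subtract (y)·g_2 from y^2 - 9x + 8/5y + 32/5 → -9x + 13/5y + 32/5
  leading term x: subtract (-9)·g_1 from -9x + 13/5y + 32/5 → 13/5y - 13/5
  leading term y: subtract (13/5)·g_2 from 13/5y - 13/5 → 0
  normal form = 0.
Since the normal form is 0, p ∈ I.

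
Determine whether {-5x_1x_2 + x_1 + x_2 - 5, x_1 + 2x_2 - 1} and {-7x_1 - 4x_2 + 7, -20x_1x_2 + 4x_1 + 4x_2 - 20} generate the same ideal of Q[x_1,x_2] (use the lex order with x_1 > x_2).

No, the ideals differ.

Since reduced Gröbner bases are canonical representatives of ideals under a given ordering, it suffices to compute and compare them.
Buchberger on the first generating set:
f_1 = -5x_1x_2 + x_1 + x_2 - 5, LT = x_1x_2.
f_2 = x_1 + 2x_2 - 1, LT = x_1.

S(f_1,f_2): lcm = x_1x_2. S = -\tfrac{1}{5}x_1 - 2x_2^{2} + \tfrac{4}{5}x_2 + 1.
  leading term x_1: subtract (-\tfrac{1}{5})·f_2 from -\tfrac{1}{5}x_1 - 2x_2^{2} + \tfrac{4}{5}x_2 + 1 → -2x_2^{2} + \tfrac{6}{5}x_2 + \tfrac{4}{5}
  leading term x_2^{2}: no divisor's leading term divides it; move -2x_2^{2} to the remainder.
  leading term x_2: no divisor's leading term divides it; move \tfrac{6}{5}x_2 to the remainder.
  leading term 1: no divisor's leading term divides it; move \tfrac{4}{5} to the remainder.
  remainder -2x_2^{2} + \tfrac{6}{5}x_2 + \tfrac{4}{5} ≠ 0; add g_3 = -2x_2^{2} + \tfrac{6}{5}x_2 + \tfrac{4}{5} to the basis.

The other S-polynomials (S(f_1,g_3), S(f_2,g_3)) all reduce to 0 modulo the current basis, so we have a Gröbner basis.
Inter-reduce: drop elements whose leading term is divisible by another's, tail-reduce, and make monic.
Reduced Gröbner basis: {x_1 + 2x_2 - 1, x_2^{2} - \tfrac{3}{5}x_2 - \tfrac{2}{5}}.

Buchberger on the second generating set:
h_1 = -7x_1 - 4x_2 + 7, LT = x_1.
h_2 = -20x_1x_2 + 4x_1 + 4x_2 - 20, LT = x_1x_2.

S(h_1,h_2): lcm = x_1x_2. S = \tfrac{1}{5}x_1 + \tfrac{4}{7}x_2^{2} - \tfrac{4}{5}x_2 - 1.
  leading term x_1: subtract (-\tfrac{1}{35})·h_1 from \tfrac{1}{5}x_1 + \tfrac{4}{7}x_2^{2} - \tfrac{4}{5}x_2 - 1 → \tfrac{4}{7}x_2^{2} - \tfrac{32}{35}x_2 - \tfrac{4}{5}
  leading term x_2^{2}: no divisor's leading term divides it; move \tfrac{4}{7}x_2^{2} to the remainder.
  leading term x_2: no divisor's leading term divides it; move -\tfrac{32}{35}x_2 to the remainder.
  leading term 1: no divisor's leading term divides it; move -\tfrac{4}{5} to the remainder.
  remainder \tfrac{4}{7}x_2^{2} - \tfrac{32}{35}x_2 - \tfrac{4}{5} ≠ 0; add k_3 = \tfrac{4}{7}x_2^{2} - \tfrac{32}{35}x_2 - \tfrac{4}{5} to the basis.

The other S-polynomials (S(h_1,k_3), S(h_2,k_3)) all reduce to 0 modulo the current basis, so we have a Gröbner basis.
Inter-reduce: drop elements whose leading term is divisible by another's, tail-reduce, and make monic.
Reduced Gröbner basis: {x_1 + \tfrac{4}{7}x_2 - 1, x_2^{2} - \tfrac{8}{5}x_2 - \tfrac{7}{5}}.

These differ, so the ideals are not equal.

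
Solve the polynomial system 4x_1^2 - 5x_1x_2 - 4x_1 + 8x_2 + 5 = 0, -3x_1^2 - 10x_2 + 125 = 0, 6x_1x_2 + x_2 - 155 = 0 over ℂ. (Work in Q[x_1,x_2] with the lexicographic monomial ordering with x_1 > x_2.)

{(5, 5)}

Compute a lex Gröbner basis by Buchberger's algorithm.
f_1 = 4x_1^2 - 5x_1x_2 - 4x_1 + 8x_2 + 5, LT = x_1^2.
f_2 = -3x_1^2 - 10x_2 + 125, LT = x_1^2.
f_3 = 6x_1x_2 + x_2 - 155, LT = x_1x_2.

S(f_1,f_2): lcm = x_1^2. S = -5/4x_1x_2 - x_1 - 4/3x_2 + 515/12.
  reduce S modulo (f_1, f_2, f_3):
  remainder -x_1 - 9/8x_2 + 85/8 ≠ 0; add h_4 = -x_1 - 9/8x_2 + 85/8 to the basis.

S(f_1,f_3): lcm = x_1^2x_2. S = -5/4x_1x_2^2 - 7/6x_1x_2 + 155/6x_1 + 2x_2^2 + 5/4x_2.
  reduce S modulo (f_1, f_2, f_3, h_4):
  remainder 53/24x_2^2 - 8627/144x_2 + 35185/144 ≠ 0; add h_5 = 53/24x_2^2 - 8627/144x_2 + 35185/144 to the basis.

S(f_2,f_3): lcm = x_1^2x_2. S = -1/6x_1x_2 + 155/6x_1 + 10/3x_2^2 - 125/3x_2.
  reduce S modulo (f_1, f_2, f_3, h_4, h_5):
  remainder 50189/2544x_2 - 250945/2544 ≠ 0; add h_6 = 50189/2544x_2 - 250945/2544 to the basis.

The other S-polynomials (S(f_1,h_4), S(f_2,h_4), S(f_3,h_4), S(f_1,h_5), S(f_2,h_5), S(f_3,h_5), S(h_4,h_5), S(f_1,h_6), S(f_2,h_6), S(f_3,h_6), S(h_4,h_6), S(h_5,h_6)) all reduce to 0 modulo the current basis, so we have a Gröbner basis.
Inter-reduce: drop elements whose leading term is divisible by another's, tail-reduce, and make monic.
Reduced Gröbner basis: {x_1 - 5, x_2 - 5}.

From the last basis element, x_2 - 5 = 0, so x_2 takes values in {5}. Each choice, substituted upward through the basis, yields the corresponding point(s) of the solution set.
  x_2 = 5: the earlier basis element becomes x_1 - 5 = 0, giving x_1 = 5 — point (5, 5).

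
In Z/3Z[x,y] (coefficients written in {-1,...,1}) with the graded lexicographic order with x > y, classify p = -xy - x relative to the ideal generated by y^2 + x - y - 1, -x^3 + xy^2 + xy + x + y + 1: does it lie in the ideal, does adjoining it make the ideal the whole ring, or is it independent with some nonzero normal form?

First compute the reduced Gröbner basis of I by Buchberger's algorithm.
f_1 = y^2 + x - y - 1, LT = y^2.
f_2 = -x^3 + xy^2 + xy + x + y + 1, LT = x^3.

The S-polynomials (S(f_1,f_2)) all reduce to 0 modulo the current basis, so we have a Gröbner basis.
Inter-reduce: drop elements whose leading term is divisible by another's, tail-reduce, and make monic.
Reduced Gröbner basis: {x^3 + x^2 + xy + x - y - 1, y^2 + x - y - 1}.
Label its elements g_1 = x^3 + x^2 + xy + x - y - 1, g_2 = y^2 + x - y - 1.

Reduce p = -xy - x modulo G:
  leading term xy: no divisor's leading term divides it; move -xy to the remainder.
  leading term x: no divisor's leading term divides it; move -x to the remainder.
  normal form = -xy - x.
The normal form is nonzero, so p ∉ I. Since p minus its normal form lies in I, I + (p) = I + (r) where r = -xy - x; decide whether this ideal is the whole ring.
Run Buchberger on G together with r (pairs among the g_i already reduce to 0 since G is a Gröbner basis):
g_1 = x^3 + x^2 + xy + x - y - 1, LT = x^3.
g_2 = y^2 + x - y - 1, LT = y^2.
r = -xy - x, LT = xy.

S(g_1,r): lcm = x^3y. S = -x^3 + x^2y + xy^2 + xy - y^2 - y.
  reduce S modulo (g_1, g_2, r):
  remainder -x^2 + 1 ≠ 0; add m_4 = -x^2 + 1 to the basis.

S(g_2,r): lcm = xy^2. S = x^2 + xy - x.
  reduce S modulo (g_1, g_2, r, m_4):
  remainder x + 1 ≠ 0; add m_5 = x + 1 to the basis.

S(g_1,m_4): lcm = x^3. S = x^2 + xy - x - y - 1.
  reduce S modulo (g_1, g_2, r, m_4, m_5):
  remainder -y - 1 ≠ 0; add m_6 = -y - 1 to the basis.

The other S-polynomials (S(g_1,g_2), S(g_2,m_4), S(r,m_4), S(g_1,m_5), S(g_2,m_5), S(r,m_5), S(m_4,m_5), S(g_1,m_6), S(g_2,m_6), S(r,m_6), S(m_4,m_6), S(m_5,m_6)) all reduce to 0 modulo the current basis, so we have a Gröbner basis.
Inter-reduce: drop elements whose leading term is divisible by another's, tail-reduce, and make monic.
Reduced Gröbner basis: {x + 1, y + 1}.
The reduced Gröbner basis of I + (p) is {x + 1, y + 1} ≠ {1}, a proper ideal, so the enlarged system stays consistent: p is independent of I, with normal form -xy - x.

-xy - x is independent of I; its normal form modulo I is -xy - x.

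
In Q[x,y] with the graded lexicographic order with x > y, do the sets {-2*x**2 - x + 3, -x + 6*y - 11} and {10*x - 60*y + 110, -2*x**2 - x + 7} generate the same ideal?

No, the ideals differ.

Equality of ideals is decidable: compute both reduced Gröbner bases (unique for the ordering) and check whether they agree.
Buchberger on the first generating set:
f_1 = -2*x**2 - x + 3, LT = x**2.
f_2 = -x + 6*y - 11, LT = x.

S(f_1,f_2): lcm = x**2. S = 6*x*y - 21/2*x - 3/2.
  reduce S modulo (f_1, f_2):
  remainder 36*y**2 - 129*y + 114 ≠ 0; add g_3 = 36*y**2 - 129*y + 114 to the basis.

The other S-polynomials (S(f_1,g_3), S(f_2,g_3)) all reduce to 0 modulo the current basis, so we have a Gröbner basis.
Inter-reduce: drop elements whose leading term is divisible by another's, tail-reduce, and make monic.
Reduced Gröbner basis: {y**2 - 43/12*y + 19/6, x - 6*y + 11}.

Buchberger on the second generating set:
h_1 = 10*x - 60*y + 110, LT = x.
h_2 = -2*x**2 - x + 7, LT = x**2.

S(h_1,h_2): lcm = x**2. S = -6*x*y + 21/2*x + 7/2.
  reduce S modulo (h_1, h_2):
  remainder -36*y**2 + 129*y - 112 ≠ 0; add k_3 = -36*y**2 + 129*y - 112 to the basis.

The other S-polynomials (S(h_1,k_3), S(h_2,k_3)) all reduce to 0 modulo the current basis, so we have a Gröbner basis.
Inter-reduce: drop elements whose leading term is divisible by another's, tail-reduce, and make monic.
Reduced Gröbner basis: {y**2 - 43/12*y + 28/9, x - 6*y + 11}.

The bases are distinct; the ideals are different.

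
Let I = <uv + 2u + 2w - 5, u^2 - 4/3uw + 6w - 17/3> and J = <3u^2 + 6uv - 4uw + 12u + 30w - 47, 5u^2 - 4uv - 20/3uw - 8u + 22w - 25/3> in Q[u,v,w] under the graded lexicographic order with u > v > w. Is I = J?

Since reduced Gröbner bases are canonical representatives of ideals under a given ordering, it suffices to compute and compare them.
Buchberger on the first generating set:
f_1 = uv + 2u + 2w - 5, LT = uv.
f_2 = u^2 - 4/3uw + 6w - 17/3, LT = u^2.

S(f_1,f_2): lcm = u^2v. S = 4/3uvw + 2u^2 + 2uw - 6vw - 5u + 17/3v.
  leading term uvw: subtract (4/3w)·f_1 from 4/3uvw + 2u^2 + 2uw - 6vw - 5u + 17/3v → 2u^2 - 2/3uw - 6vw - 8/3w^2 - 5u + 17/3v + 20/3w
  leading term u^2: subtract (2)·f_2 from 2u^2 - 2/3uw - 6vw - 8/3w^2 - 5u + 17/3v + 20/3w → 2uw - 6vw - 8/3w^2 - 5u + 17/3v - 16/3w + 34/3
  leading term uw: no divisor's leading term divides it; move 2uw to the remainder.
  leading term vw: no divisor's leading term divides it; move -6vw to the remainder.
  leading term w^2: no divisor's leading term divides it; move -8/3w^2 to the remainder.
  leading term u: no divisor's leading term divides it; move -5u to the remainder.
  leading term v: no divisor's leading term divides it; move 17/3v to the remainder.
  leading term w: no divisor's leading term divides it; move -16/3w to the remainder.
  leading term 1: no divisor's leading term divides it; move 34/3 to the remainder.
  remainder 2uw - 6vw - 8/3w^2 - 5u + 17/3v - 16/3w + 34/3 ≠ 0; add g_3 = 2uw - 6vw - 8/3w^2 - 5u + 17/3v - 16/3w + 34/3 to the basis.

S(f_1,g_3): lcm = uvw. S = 3v^2w + 4/3vw^2 + 5/2uv + 2uw - 17/6v^2 + 8/3vw + 2w^2 - 17/3v - 5w.
  leading term v^2w: no divisor's leading term divides it; move 3v^2w to the remainder.
  leading term vw^2: no divisor's leading term divides it; move 4/3vw^2 to the remainder.
  leading term uv: subtract (5/2)·f_1 from 5/2uv + 2uw - 17/6v^2 + 8/3vw + 2w^2 - 17/3v - 5w → 2uw - 17/6v^2 + 8/3vw + 2w^2 - 5u - 17/3v - 10w + 25/2
  leading term uw: subtract (1)·g_3 from 2uw - 17/6v^2 + 8/3vw + 2w^2 - 5u - 17/3v - 10w + 25/2 → -17/6v^2 + 26/3vw + 14/3w^2 - 34/3v - 14/3w + 7/6
  leading term v^2: no divisor's leading term divides it; move -17/6v^2 to the remainder.
  leading term vw: no divisor's leading term divides it; move 26/3vw to the remainder.
  leading term w^2: no divisor's leading term divides it; move 14/3w^2 to the remainder.
  leading term v: no divisor's leading term divides it; move -34/3v to the remainder.
  leading term w: no divisor's leading term divides it; move -14/3w to the remainder.
  leading term 1: no divisor's leading term divides it; move 7/6 to the remainder.
  remainder 3v^2w + 4/3vw^2 - 17/6v^2 + 26/3vw + 14/3w^2 - 34/3v - 14/3w + 7/6 ≠ 0; add g_4 = 3v^2w + 4/3vw^2 - 17/6v^2 + 26/3vw + 14/3w^2 - 34/3v - 14/3w + 7/6 to the basis.

The other S-polynomials (S(f_2,g_3), S(f_1,g_4), S(f_2,g_4), S(g_3,g_4)) all reduce to 0 modulo the current basis, so we have a Gröbner basis.
Inter-reduce: drop elements whose leading term is divisible by another's, tail-reduce, and make monic.
Reduced Gröbner basis: {v^2w + 4/9vw^2 - 17/18v^2 + 26/9vw + 14/9w^2 - 34/9v - 14/9w + 7/18, u^2 - 4vw - 16/9w^2 - 10/3u + 34/9v + 22/9w + 17/9, uv + 2u + 2w - 5, uw - 3vw - 4/3w^2 - 5/2u + 17/6v - 8/3w + 17/3}.

Buchberger on the second generating set:
h_1 = 3u^2 + 6uv - 4uw + 12u + 30w - 47, LT = u^2.
h_2 = 5u^2 - 4uv - 20/3uw - 8u + 22w - 25/3, LT = u^2.

S(h_1,h_2): lcm = u^2. S = 14/5uv + 28/5u + 28/5w - 14.
  leading term uv: no divisor's leading term divides it; move 14/5uv to the remainder.
  leading term u: no divisor's leading term divides it; move 28/5u to the remainder.
  leading term w: no divisor's leading term divides it; move 28/5w to the remainder.
  leading term 1: no divisor's leading term divides it; move -14 to the remainder.
  remainder 14/5uv + 28/5u + 28/5w - 14 ≠ 0; add k_3 = 14/5uv + 28/5u + 28/5w - 14 to the basis.

S(h_1,k_3): lcm = u^2v. S = 2uv^2 - 4/3uvw - 2u^2 + 4uv - 2uw + 10vw + 5u - 47/3v.
  leading term uv^2: subtract (5/7v)·k_3 from 2uv^2 - 4/3uvw - 2u^2 + 4uv - 2uw + 10vw + 5u - 47/3v → -4/3uvw - 2u^2 - 2uw + 6vw + 5u - 17/3v
  leading term uvw: subtract (-10/21w)·k_3 from -4/3uvw - 2u^2 - 2uw + 6vw + 5u - 17/3v → -2u^2 + 2/3uw + 6vw + 8/3w^2 + 5u - 17/3v - 20/3w
  leading term u^2: subtract (-2/3)·h_1 from -2u^2 + 2/3uw + 6vw + 8/3w^2 + 5u - 17/3v - 20/3w → 4uv - 2uw + 6vw + 8/3w^2 + 13u - 17/3v + 40/3w - 94/3
  leading term uv: subtract (10/7)·k_3 from 4uv - 2uw + 6vw + 8/3w^2 + 13u - 17/3v + 40/3w - 94/3 → -2uw + 6vw + 8/3w^2 + 5u - 17/3v + 16/3w - 34/3
  leading term uw: no divisor's leading term divides it; move -2uw to the remainder.
  leading term vw: no divisor's leading term divides it; move 6vw to the remainder.
  leading term w^2: no divisor's leading term divides it; move 8/3w^2 to the remainder.
  leading term u: no divisor's leading term divides it; move 5u to the remainder.
  leading term v: no divisor's leading term divides it; move -17/3v to the remainder.
  leading term w: no divisor's leading term divides it; move 16/3w to the remainder.
  leading term 1: no divisor's leading term divides it; move -34/3 to the remainder.
  remainder -2uw + 6vw + 8/3w^2 + 5u - 17/3v + 16/3w - 34/3 ≠ 0; add k_4 = -2uw + 6vw + 8/3w^2 + 5u - 17/3v + 16/3w - 34/3 to the basis.

S(k_3,k_4): lcm = uvw. S = 3v^2w + 4/3vw^2 + 5/2uv + 2uw - 17/6v^2 + 8/3vw + 2w^2 - 17/3v - 5w.
  leading term v^2w: no divisor's leading term divides it; move 3v^2w to the remainder.
  leading term vw^2: no divisor's leading term divides it; move 4/3vw^2 to the remainder.
  leading term uv: subtract (25/28)·k_3 from 5/2uv + 2uw - 17/6v^2 + 8/3vw + 2w^2 - 17/3v - 5w → 2uw - 17/6v^2 + 8/3vw + 2w^2 - 5u - 17/3v - 10w + 25/2
  leading term uw: subtract (-1)·k_4 from 2uw - 17/6v^2 + 8/3vw + 2w^2 - 5u - 17/3v - 10w + 25/2 → -17/6v^2 + 26/3vw + 14/3w^2 - 34/3v - 14/3w + 7/6
  leading term v^2: no divisor's leading term divides it; move -17/6v^2 to the remainder.
  leading term vw: no divisor's leading term divides it; move 26/3vw to the remainder.
  leading term w^2: no divisor's leading term divides it; move 14/3w^2 to the remainder.
  leading term v: no divisor's leading term divides it; move -34/3v to the remainder.
  leading term w: no divisor's leading term divides it; move -14/3w to the remainder.
  leading term 1: no divisor's leading term divides it; move 7/6 to the remainder.
  remainder 3v^2w + 4/3vw^2 - 17/6v^2 + 26/3vw + 14/3w^2 - 34/3v - 14/3w + 7/6 ≠ 0; add k_5 = 3v^2w + 4/3vw^2 - 17/6v^2 + 26/3vw + 14/3w^2 - 34/3v - 14/3w + 7/6 to the basis.

The other S-polynomials (S(h_2,k_3), S(h_1,k_4), S(h_2,k_4), S(h_1,k_5), S(h_2,k_5), S(k_3,k_5), S(k_4,k_5)) all reduce to 0 modulo the current basis, so we have a Gröbner basis.
Inter-reduce: drop elements whose leading term is divisible by another's, tail-reduce, and make monic.
Reduced Gröbner basis: {v^2w + 4/9vw^2 - 17/18v^2 + 26/9vw + 14/9w^2 - 34/9v - 14/9w + 7/18, u^2 - 4vw - 16/9w^2 - 10/3u + 34/9v + 22/9w + 17/9, uv + 2u + 2w - 5, uw - 3vw - 4/3w^2 - 5/2u + 17/6v - 8/3w + 17/3}.

Same reduced basis, so the two generating sets span the same ideal.

Yes, the ideals are equal.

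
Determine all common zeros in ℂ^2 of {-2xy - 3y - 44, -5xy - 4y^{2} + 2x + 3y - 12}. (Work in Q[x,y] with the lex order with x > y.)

{(4, -4), (-28 - sqrt(2105)/2, 53/16 - sqrt(2105)/16), (-28 + sqrt(2105)/2, sqrt(2105)/16 + 53/16)}

Compute a lex Gröbner basis by Buchberger's algorithm.
f_1 = -2xy - 3y - 44, LT = xy.
f_2 = -5xy + 2x - 4y^{2} + 3y - 12, LT = xy.

S(f_1,f_2): lcm = xy. S = \tfrac{2}{5}x - \tfrac{4}{5}y^{2} + \tfrac{21}{10}y + \tfrac{98}{5}.
  leading term x: no divisor's leading term divides it; move \tfrac{2}{5}x to the remainder.
  leading term y^{2}: no divisor's leading term divides it; move -\tfrac{4}{5}y^{2} to the remainder.
  leading term y: no divisor's leading term divides it; move \tfrac{21}{10}y to the remainder.
  leading term 1: no divisor's leading term divides it; move \tfrac{98}{5} to the remainder.
  remainder \tfrac{2}{5}x - \tfrac{4}{5}y^{2} + \tfrac{21}{10}y + \tfrac{98}{5} ≠ 0; add h_3 = \tfrac{2}{5}x - \tfrac{4}{5}y^{2} + \tfrac{21}{10}y + \tfrac{98}{5} to the basis.

S(f_1,h_3): lcm = xy. S = 2y^{3} - \tfrac{21}{4}y^{2} - \tfrac{95}{2}y + 22.
  leading term y^{3}: no divisor's leading term divides it; move 2y^{3} to the remainder.
  leading term y^{2}: no divisor's leading term divides it; move -\tfrac{21}{4}y^{2} to the remainder.
  leading term y: no divisor's leading term divides it; move -\tfrac{95}{2}y to the remainder.
  leading term 1: no divisor's leading term divides it; move 22 to the remainder.
  remainder 2y^{3} - \tfrac{21}{4}y^{2} - \tfrac{95}{2}y + 22 ≠ 0; add h_4 = 2y^{3} - \tfrac{21}{4}y^{2} - \tfrac{95}{2}y + 22 to the basis.

The other S-polynomials (S(f_2,h_3), S(f_1,h_4), S(f_2,h_4), S(h_3,h_4)) all reduce to 0 modulo the current basis, so we have a Gröbner basis.
Inter-reduce: drop elements whose leading term is divisible by another's, tail-reduce, and make monic.
Reduced Gröbner basis: {x - 2y^{2} + \tfrac{21}{4}y + 49, y^{3} - \tfrac{21}{8}y^{2} - \tfrac{95}{4}y + 11}.

Elimination: the polynomial y^{3} - \tfrac{21}{8}y^{2} - \tfrac{95}{4}y + 11 lies in the elimination ideal for y, so y ∈ {-4, 53/16 - sqrt(2105)/16, sqrt(2105)/16 + 53/16}. For each such y, the remaining basis elements (now univariate) give the rest of the solution.
  y = -4: the earlier basis element becomes x - 4 = 0, giving x = 4 — point (4, -4).
  y = 53/16 - sqrt(2105)/16: the earlier basis element becomes x + sqrt(2105)/2 + 28 = 0, giving x = -28 - sqrt(2105)/2 — point (-28 - sqrt(2105)/2, 53/16 - sqrt(2105)/16).
  y = sqrt(2105)/16 + 53/16: the earlier basis element becomes x - sqrt(2105)/2 + 28 = 0, giving x = -28 + sqrt(2105)/2 — point (-28 + sqrt(2105)/2, sqrt(2105)/16 + 53/16).
Each listed point satisfies every original equation (direct substitution).
This is the nonlinear analogue of row-reducing a linear system.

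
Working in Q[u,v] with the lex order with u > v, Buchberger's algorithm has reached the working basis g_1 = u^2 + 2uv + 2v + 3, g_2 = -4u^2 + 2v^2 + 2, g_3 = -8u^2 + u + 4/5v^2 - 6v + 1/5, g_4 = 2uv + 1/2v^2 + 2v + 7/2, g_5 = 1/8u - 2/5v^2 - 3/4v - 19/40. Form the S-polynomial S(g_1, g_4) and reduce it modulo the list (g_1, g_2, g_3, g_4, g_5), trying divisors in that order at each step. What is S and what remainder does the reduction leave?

lcm(LM(g_1), LM(g_4)) = u^2v.
S = (lcm/LT(g_1))·g_1 − (lcm/LT(g_4))·g_4 = 7/4uv^2 - uv - 7/4u + 2v^2 + 3v.
Reduce S modulo (g_1, g_2, g_3, g_4, g_5) in that order:
  leading term uv^2: subtract (7/8v)·g_4 from 7/4uv^2 - uv - 7/4u + 2v^2 + 3v → -uv - 7/4u - 7/16v^3 + 1/4v^2 - 1/16v
  leading term uv: subtract (-1/2)·g_4 from -uv - 7/4u - 7/16v^3 + 1/4v^2 - 1/16v → -7/4u - 7/16v^3 + 1/2v^2 + 15/16v + 7/4
  leading term u: subtract (-14)·g_5 from -7/4u - 7/16v^3 + 1/2v^2 + 15/16v + 7/4 → -7/16v^3 - 51/10v^2 - 153/16v - 49/10
  leading term v^3: no divisor's leading term divides it; move -7/16v^3 to the remainder.
  leading term v^2: no divisor's leading term divides it; move -51/10v^2 to the remainder.
  leading term v: no divisor's leading term divides it; move -153/16v to the remainder.
  leading term 1: no divisor's leading term divides it; move -49/10 to the remainder.
The remainder -7/16v^3 - 51/10v^2 - 153/16v - 49/10 is nonzero, so it would be added as the next basis element.

S(g_1, g_4) = 7/4uv^2 - uv - 7/4u + 2v^2 + 3v; remainder on division = -7/16v^3 - 51/10v^2 - 153/16v - 49/10.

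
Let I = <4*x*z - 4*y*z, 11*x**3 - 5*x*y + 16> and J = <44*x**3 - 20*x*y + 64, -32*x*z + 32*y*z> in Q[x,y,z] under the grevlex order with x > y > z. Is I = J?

Yes, the ideals are equal.

For a fixed monomial order, each ideal has a unique reduced Gröbner basis; comparing bases decides equality.
Buchberger on the first generating set:
f_1 = 4*x*z - 4*y*z, LT = x*z.
f_2 = 11*x**3 - 5*x*y + 16, LT = x**3.

S(f_1,f_2): lcm = x**3*z. S = -x**2*y*z + 5/11*x*y*z - 16/11*z.
  leading term x**2*y*z: subtract (-1/4*x*y)·f_1 from -x**2*y*z + 5/11*x*y*z - 16/11*z → -x*y**2*z + 5/11*x*y*z - 16/11*z
  leading term x*y**2*z: subtract (-1/4*y**2)·f_1 from -x*y**2*z + 5/11*x*y*z - 16/11*z → -y**3*z + 5/11*x*y*z - 16/11*z
  leading term y**3*z: no divisor's leading term divides it; move -y**3*z to the remainder.
  leading term x*y*z: subtract (5/44*y)·f_1 from 5/11*x*y*z - 16/11*z → 5/11*y**2*z - 16/11*z
  leading term y**2*z: no divisor's leading term divides it; move 5/11*y**2*z to the remainder.
  leading term z: no divisor's leading term divides it; move -16/11*z to the remainder.
  remainder -y**3*z + 5/11*y**2*z - 16/11*z ≠ 0; add g_3 = -y**3*z + 5/11*y**2*z - 16/11*z to the basis.

The other S-polynomials (S(f_1,g_3), S(f_2,g_3)) all reduce to 0 modulo the current basis, so we have a Gröbner basis.
Inter-reduce: drop elements whose leading term is divisible by another's, tail-reduce, and make monic.
Reduced Gröbner basis: {y**3*z - 5/11*y**2*z + 16/11*z, x**3 - 5/11*x*y + 16/11, x*z - y*z}.

Buchberger on the second generating set:
h_1 = 44*x**3 - 20*x*y + 64, LT = x**3.
h_2 = -32*x*z + 32*y*z, LT = x*z.

S(h_1,h_2): lcm = x**3*z. S = x**2*y*z - 5/11*x*y*z + 16/11*z.
  leading term x**2*y*z: subtract (-1/32*x*y)·h_2 from x**2*y*z - 5/11*x*y*z + 16/11*z → x*y**2*z - 5/11*x*y*z + 16/11*z
  leading term x*y**2*z: subtract (-1/32*y**2)·h_2 from x*y**2*z - 5/11*x*y*z + 16/11*z → y**3*z - 5/11*x*y*z + 16/11*z
  leading term y**3*z: no divisor's leading term divides it; move y**3*z to the remainder.
  leading term x*y*z: subtract (5/352*y)·h_2 from -5/11*x*y*z + 16/11*z → -5/11*y**2*z + 16/11*z
  leading term y**2*z: no divisor's leading term divides it; move -5/11*y**2*z to the remainder.
  leading term z: no divisor's leading term divides it; move 16/11*z to the remainder.
  remainder y**3*z - 5/11*y**2*z + 16/11*z ≠ 0; add k_3 = y**3*z - 5/11*y**2*z + 16/11*z to the basis.

The other S-polynomials (S(h_1,k_3), S(h_2,k_3)) all reduce to 0 modulo the current basis, so we have a Gröbner basis.
Inter-reduce: drop elements whose leading term is divisible by another's, tail-reduce, and make monic.
Reduced Gröbner basis: {y**3*z - 5/11*y**2*z + 16/11*z, x**3 - 5/11*x*y + 16/11, x*z - y*z}.

Same reduced basis, so the two generating sets span the same ideal.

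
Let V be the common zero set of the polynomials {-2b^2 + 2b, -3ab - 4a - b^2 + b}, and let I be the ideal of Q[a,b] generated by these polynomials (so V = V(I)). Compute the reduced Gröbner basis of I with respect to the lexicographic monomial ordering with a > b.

The reduced Gröbner basis is the canonical form of the ideal for this ordering.

f_1 = -2b^2 + 2b, LT = b^2.
f_2 = -3ab - 4a - b^2 + b, LT = ab.

S(f_1,f_2): lcm = ab^2. S = -7/3ab - 1/3b^3 + 1/3b^2.
  leading term ab: subtract (7/9)·f_2 from -7/3ab - 1/3b^3 + 1/3b^2 → 28/9a - 1/3b^3 + 10/9b^2 - 7/9b
  leading term a: no divisor's leading term divides it; move 28/9a to the remainder.
  leading term b^3: subtract (1/6b)·f_1 from -1/3b^3 + 10/9b^2 - 7/9b → 7/9b^2 - 7/9b
  leading term b^2: subtract (-7/18)·f_1 from 7/9b^2 - 7/9b → 0
  remainder 28/9a ≠ 0; add g_3 = 28/9a to the basis.

S(f_1,g_3): leading monomials are coprime, so the S-polynomial reduces to 0 (Buchberger's first criterion).
S(f_2,g_3): lcm = ab. S = 4/3a + 1/3b^2 - 1/3b.
  leading term a: subtract (3/7)·g_3 from 4/3a + 1/3b^2 - 1/3b → 1/3b^2 - 1/3b
  leading term b^2: subtract (-1/6)·f_1 from 1/3b^2 - 1/3b → 0
  remainder 0.

Every S-polynomial of the final basis reduces to 0, so we have a Gröbner basis.
Inter-reduce: drop elements whose leading term is divisible by another's, tail-reduce, and make monic.

G = {a, b^2 - b}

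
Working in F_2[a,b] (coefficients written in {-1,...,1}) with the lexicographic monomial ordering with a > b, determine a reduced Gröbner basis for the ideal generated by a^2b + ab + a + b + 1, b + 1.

G = {a^2, b + 1}

f_1 = a^2b + ab + a + b + 1, LT = a^2b.
f_2 = b + 1, LT = b.

S(f_1,f_2): lcm = a^2b. S = a^2 + ab + a + b + 1.
  leading term a^2: no divisor's leading term divides it; move a^2 to the remainder.
  leading term ab: subtract (a)·f_2 from ab + a + b + 1 → b + 1
  leading term b: subtract (1)·f_2 from b + 1 → 0
  remainder a^2 ≠ 0; add g_3 = a^2 to the basis.

The other S-polynomials (S(f_1,g_3), S(f_2,g_3)) all reduce to 0 modulo the current basis, so we have a Gröbner basis.
Inter-reduce: drop elements whose leading term is divisible by another's, tail-reduce, and make monic.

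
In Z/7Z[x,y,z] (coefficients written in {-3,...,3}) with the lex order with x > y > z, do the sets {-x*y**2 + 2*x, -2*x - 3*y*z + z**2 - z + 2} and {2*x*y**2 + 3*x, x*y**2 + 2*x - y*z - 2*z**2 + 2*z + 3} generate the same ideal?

For a fixed monomial order, each ideal has a unique reduced Gröbner basis; comparing bases decides equality.
Buchberger on the first generating set:
f_1 = -x*y**2 + 2*x, LT = x*y**2.
f_2 = -2*x - 3*y*z + z**2 - z + 2, LT = x.

S(f_1,f_2): lcm = x*y**2. S = -2*x + 2*y**3*z - 3*y**2*z**2 + 3*y**2*z + y**2.
  leading term x: subtract (1)·f_2 from -2*x + 2*y**3*z - 3*y**2*z**2 + 3*y**2*z + y**2 → 2*y**3*z - 3*y**2*z**2 + 3*y**2*z + y**2 + 3*y*z - z**2 + z - 2
  leading term y**3*z: no divisor's leading term divides it; move 2*y**3*z to the remainder.
  leading term y**2*z**2: no divisor's leading term divides it; move -3*y**2*z**2 to the remainder.
  leading term y**2*z: no divisor's leading term divides it; move 3*y**2*z to the remainder.
  leading term y**2: no divisor's leading term divides it; move y**2 to the remainder.
  leading term y*z: no divisor's leading term divides it; move 3*y*z to the remainder.
  leading term z**2: no divisor's leading term divides it; move -z**2 to the remainder.
  leading term z: no divisor's leading term divides it; move z to the remainder.
  leading term 1: no divisor's leading term divides it; move -2 to the remainder.
  remainder 2*y**3*z - 3*y**2*z**2 + 3*y**2*z + y**2 + 3*y*z - z**2 + z - 2 ≠ 0; add g_3 = 2*y**3*z - 3*y**2*z**2 + 3*y**2*z + y**2 + 3*y*z - z**2 + z - 2 to the basis.

The other S-polynomials (S(f_1,g_3), S(f_2,g_3)) all reduce to 0 modulo the current basis, so we have a Gröbner basis.
Inter-reduce: drop elements whose leading term is divisible by another's, tail-reduce, and make monic.
Reduced Gröbner basis: {x - 2*y*z + 3*z**2 - 3*z - 1, y**3*z + 2*y**2*z**2 - 2*y**2*z - 3*y**2 - 2*y*z + 3*z**2 - 3*z - 1}.

Buchberger on the second generating set:
h_1 = 2*x*y**2 + 3*x, LT = x*y**2.
h_2 = x*y**2 + 2*x - y*z - 2*z**2 + 2*z + 3, LT = x*y**2.

S(h_1,h_2): lcm = x*y**2. S = 3*x + y*z + 2*z**2 - 2*z - 3.
  leading term x: no divisor's leading term divides it; move 3*x to the remainder.
  leading term y*z: no divisor's leading term divides it; move y*z to the remainder.
  leading term z**2: no divisor's leading term divides it; move 2*z**2 to the remainder.
  leading term z: no divisor's leading term divides it; move -2*z to the remainder.
  leading term 1: no divisor's leading term divides it; move -3 to the remainder.
  remainder 3*x + y*z + 2*z**2 - 2*z - 3 ≠ 0; add k_3 = 3*x + y*z + 2*z**2 - 2*z - 3 to the basis.

S(h_1,k_3): lcm = x*y**2. S = -2*x + 2*y**3*z - 3*y**2*z**2 + 3*y**2*z + y**2.
  leading term x: subtract (-3)·k_3 from -2*x + 2*y**3*z - 3*y**2*z**2 + 3*y**2*z + y**2 → 2*y**3*z - 3*y**2*z**2 + 3*y**2*z + y**2 + 3*y*z - z**2 + z - 2
  leading term y**3*z: no divisor's leading term divides it; move 2*y**3*z to the remainder.
  leading term y**2*z**2: no divisor's leading term divides it; move -3*y**2*z**2 to the remainder.
  leading term y**2*z: no divisor's leading term divides it; move 3*y**2*z to the remainder.
  leading term y**2: no divisor's leading term divides it; move y**2 to the remainder.
  leading term y*z: no divisor's leading term divides it; move 3*y*z to the remainder.
  leading term z**2: no divisor's leading term divides it; move -z**2 to the remainder.
  leading term z: no divisor's leading term divides it; move z to the remainder.
  leading term 1: no divisor's leading term divides it; move -2 to the remainder.
  remainder 2*y**3*z - 3*y**2*z**2 + 3*y**2*z + y**2 + 3*y*z - z**2 + z - 2 ≠ 0; add k_4 = 2*y**3*z - 3*y**2*z**2 + 3*y**2*z + y**2 + 3*y*z - z**2 + z - 2 to the basis.

The other S-polynomials (S(h_2,k_3), S(h_1,k_4), S(h_2,k_4), S(k_3,k_4)) all reduce to 0 modulo the current basis, so we have a Gröbner basis.
Inter-reduce: drop elements whose leading term is divisible by another's, tail-reduce, and make monic.
Reduced Gröbner basis: {x - 2*y*z + 3*z**2 - 3*z - 1, y**3*z + 2*y**2*z**2 - 2*y**2*z - 3*y**2 - 2*y*z + 3*z**2 - 3*z - 1}.

Same reduced basis, so the two generating sets span the same ideal.

Yes, the ideals are equal.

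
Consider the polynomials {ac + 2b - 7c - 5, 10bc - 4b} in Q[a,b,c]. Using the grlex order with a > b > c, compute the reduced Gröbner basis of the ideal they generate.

f_1 = ac + 2b - 7c - 5, LT = ac.
f_2 = 10bc - 4b, LT = bc.

S(f_1,f_2): lcm = abc. S = 2/5ab + 2b^2 - 7bc - 5b.
  leading term ab: no divisor's leading term divides it; move 2/5ab to the remainder.
  leading term b^2: no divisor's leading term divides it; move 2b^2 to the remainder.
  leading term bc: subtract (-7/10)·f_2 from -7bc - 5b → -39/5b
  leading term b: no divisor's leading term divides it; move -39/5b to the remainder.
  remainder 2/5ab + 2b^2 - 39/5b ≠ 0; add g_3 = 2/5ab + 2b^2 - 39/5b to the basis.

The other S-polynomials (S(f_1,g_3), S(f_2,g_3)) all reduce to 0 modulo the current basis, so we have a Gröbner basis.

G = {ab + 5b^2 - 39/2b, ac + 2b - 7c - 5, bc - 2/5b}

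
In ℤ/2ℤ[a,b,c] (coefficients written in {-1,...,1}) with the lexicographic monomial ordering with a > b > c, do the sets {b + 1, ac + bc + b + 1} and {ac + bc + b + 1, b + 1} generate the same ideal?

For a fixed monomial order, each ideal has a unique reduced Gröbner basis; comparing bases decides equality.
Buchberger on the first generating set:
f_1 = b + 1, LT = b.
f_2 = ac + bc + b + 1, LT = ac.

The S-polynomials (S(f_1,f_2)) all reduce to 0 modulo the current basis, so we have a Gröbner basis.
Inter-reduce: drop elements whose leading term is divisible by another's, tail-reduce, and make monic.
Reduced Gröbner basis: {ac + c, b + 1}.

Buchberger on the second generating set:
h_1 = ac + bc + b + 1, LT = ac.
h_2 = b + 1, LT = b.

The S-polynomials (S(h_1,h_2)) all reduce to 0 modulo the current basis, so we have a Gröbner basis.
Inter-reduce: drop elements whose leading term is divisible by another's, tail-reduce, and make monic.
Reduced Gröbner basis: {ac + c, b + 1}.

The two bases agree; hence the ideals are identical.
The choice of monomial ordering does not affect the verdict — as long as both bases are computed under the same ordering, their equality decides ideal equality.

Yes, the ideals are equal.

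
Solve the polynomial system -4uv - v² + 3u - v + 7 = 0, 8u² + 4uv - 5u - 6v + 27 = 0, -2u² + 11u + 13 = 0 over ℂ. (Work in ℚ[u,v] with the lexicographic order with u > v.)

{(-1, 4)}

Compute a lex Gröbner basis by Buchberger's algorithm.
f_1 = -4uv + 3u - v² - v + 7, LT = uv.
f_2 = 8u² + 4uv - 5u - 6v + 27, LT = u².
f_3 = -2u² + 11u + 13, LT = u².

S(f_1,f_2): lcm = u²v. S = -¾u² - ¼uv² + ⅞uv - 7/4u + ¾v² - 27/8v.
  leading term u²: subtract (-3/32)·f_2 from -¾u² - ¼uv² + ⅞uv - 7/4u + ¾v² - 27/8v → -¼uv² + 5/4uv - 71/32u + ¾v² - 63/16v + 81/32
  leading term uv²: subtract (1/16v)·f_1 from -¼uv² + 5/4uv - 71/32u + ¾v² - 63/16v + 81/32 → 17/16uv - 71/32u + 1/16v³ + 13/16v² - 35/8v + 81/32
  leading term uv: subtract (-17/64)·f_1 from 17/16uv - 71/32u + 1/16v³ + 13/16v² - 35/8v + 81/32 → -91/64u + 1/16v³ + 35/64v² - 297/64v + 281/64
  leading term u: no divisor's leading term divides it; move -91/64u to the remainder.
  leading term v³: no divisor's leading term divides it; move 1/16v³ to the remainder.
  leading term v²: no divisor's leading term divides it; move 35/64v² to the remainder.
  leading term v: no divisor's leading term divides it; move -297/64v to the remainder.
  leading term 1: no divisor's leading term divides it; move 281/64 to the remainder.
  remainder -91/64u + 1/16v³ + 35/64v² - 297/64v + 281/64 ≠ 0; add h_4 = -91/64u + 1/16v³ + 35/64v² - 297/64v + 281/64 to the basis.

S(f_1,f_3): lcm = u²v. S = -¾u² + ¼uv² + 23/4uv - 7/4u + 13/2v.
  leading term u²: subtract (-3/32)·f_2 from -¾u² + ¼uv² + 23/4uv - 7/4u + 13/2v → ¼uv² + 49/8uv - 71/32u + 95/16v + 81/32
  leading term uv²: subtract (-1/16v)·f_1 from ¼uv² + 49/8uv - 71/32u + 95/16v + 81/32 → 101/16uv - 71/32u - 1/16v³ - 1/16v² + 51/8v + 81/32
  leading term uv: subtract (-101/64)·f_1 from 101/16uv - 71/32u - 1/16v³ - 1/16v² + 51/8v + 81/32 → 161/64u - 1/16v³ - 105/64v² + 307/64v + 869/64
  leading term u: subtract (-23/13)·h_4 from 161/64u - 1/16v³ - 105/64v² + 307/64v + 869/64 → 5/104v³ - 35/52v² - 355/104v + 555/26
  leading term v³: no divisor's leading term divides it; move 5/104v³ to the remainder.
  leading term v²: no divisor's leading term divides it; move -35/52v² to the remainder.
  leading term v: no divisor's leading term divides it; move -355/104v to the remainder.
  leading term 1: no divisor's leading term divides it; move 555/26 to the remainder.
  remainder 5/104v³ - 35/52v² - 355/104v + 555/26 ≠ 0; add h_5 = 5/104v³ - 35/52v² - 355/104v + 555/26 to the basis.

S(f_2,f_3): lcm = u². S = ½uv + 39/8u - ¾v + 79/8.
  leading term uv: subtract (-⅛)·f_1 from ½uv + 39/8u - ¾v + 79/8 → 21/4u - ⅛v² - ⅞v + 43/4
  leading term u: subtract (-48/13)·h_4 from 21/4u - ⅛v² - ⅞v + 43/4 → 3/13v³ + 197/104v² - 1873/104v + 701/26
  leading term v³: subtract (24/5)·h_5 from 3/13v³ + 197/104v² - 1873/104v + 701/26 → 41/8v² - 13/8v - 151/2
  leading term v²: no divisor's leading term divides it; move 41/8v² to the remainder.
  leading term v: no divisor's leading term divides it; move -13/8v to the remainder.
  leading term 1: no divisor's leading term divides it; move -151/2 to the remainder.
  remainder 41/8v² - 13/8v - 151/2 ≠ 0; add h_6 = 41/8v² - 13/8v - 151/2 to the basis.

S(f_1,h_4): lcm = uv. S = -¾u + 4/91v⁴ + 5/13v³ - 1097/364v² + 1215/364v - 7/4.
  leading term u: subtract (48/91)·h_4 from -¾u + 4/91v⁴ + 5/13v³ - 1097/364v² + 1215/364v - 7/4 → 4/91v⁴ + 32/91v³ - 601/182v² + 81/14v - 370/91
  leading term v⁴: subtract (32/35v)·h_5 from 4/91v⁴ + 32/91v³ - 601/182v² + 81/14v - 370/91 → 88/91v³ - 33/182v² - 357/26v - 370/91
  leading term v³: subtract (704/35)·h_5 from 88/91v³ - 33/182v² - 357/26v - 370/91 → 187/14v² + 769/14v - 3034/7
  leading term v²: subtract (748/287)·h_6 from 187/14v² + 769/14v - 3034/7 → 16980/287v - 67920/287
  leading term v: no divisor's leading term divides it; move 16980/287v to the remainder.
  leading term 1: no divisor's leading term divides it; move -67920/287 to the remainder.
  remainder 16980/287v - 67920/287 ≠ 0; add h_7 = 16980/287v - 67920/287 to the basis.

The other S-polynomials (S(f_2,h_4), S(f_3,h_4), S(f_1,h_5), S(f_2,h_5), S(f_3,h_5), S(h_4,h_5), S(f_1,h_6), S(f_2,h_6), S(f_3,h_6), S(h_4,h_6), S(h_5,h_6), S(f_1,h_7), S(f_2,h_7), S(f_3,h_7), S(h_4,h_7), S(h_5,h_7), S(h_6,h_7)) all reduce to 0 modulo the current basis, so we have a Gröbner basis.
Inter-reduce: drop elements whose leading term is divisible by another's, tail-reduce, and make monic.
Reduced Gröbner basis: {u + 1, v - 4}.

Since the basis is lex-ordered, v - 4 is univariate in v. Its roots are {4}. Back-substituting each root into the other basis elements fixes the other coordinates.
  v = 4: the earlier basis element becomes u + 1 = 0, giving u = -1 — point (-1, 4).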